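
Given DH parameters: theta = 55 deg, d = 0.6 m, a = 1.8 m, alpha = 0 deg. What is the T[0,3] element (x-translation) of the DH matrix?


T[0,3] = a * cos(theta)
= 1.8 * cos(55 deg)
= 1.8 * 0.5736
= 1.0324


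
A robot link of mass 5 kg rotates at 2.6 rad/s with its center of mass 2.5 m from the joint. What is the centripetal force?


F = m * omega^2 * r
= 5 * 2.6^2 * 2.5
= 5 * 6.76 * 2.5
= 84.5 N


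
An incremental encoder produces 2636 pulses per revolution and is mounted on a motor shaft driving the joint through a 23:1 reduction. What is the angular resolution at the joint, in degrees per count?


counts per rev = 2636
effective counts at joint = 2636 * 23 = 60628
resolution = 360 / 60628
= 0.0059 deg/count


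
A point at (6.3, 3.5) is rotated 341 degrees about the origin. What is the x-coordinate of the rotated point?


x' = x*cos(theta) - y*sin(theta)
cos(341 deg) = 0.9455, sin(341 deg) = -0.3256
x' = 6.3 * 0.9455 - 3.5 * -0.3256
= 5.9568 - -1.1395
= 7.0963


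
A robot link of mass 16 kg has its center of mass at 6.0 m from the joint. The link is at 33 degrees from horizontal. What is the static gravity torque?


tau = m*g*L*cos(angle)
= 16 * 9.81 * 6.0 * cos(33 deg)
= 16 * 9.81 * 6.0 * 0.8387
= 789.8264 Nm


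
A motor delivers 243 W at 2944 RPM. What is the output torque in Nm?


omega = 2944 * 2*pi/60 = 308.295 rad/s
tau = P / omega = 243 / 308.295
= 0.7882 Nm


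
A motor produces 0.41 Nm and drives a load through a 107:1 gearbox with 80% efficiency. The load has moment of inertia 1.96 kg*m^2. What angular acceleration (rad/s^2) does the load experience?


tau_out = tau_motor * N * eta
= 0.41 * 107 * 0.8 = 35.096 Nm
alpha = tau_out / I = 35.096 / 1.96
= 17.9061 rad/s^2


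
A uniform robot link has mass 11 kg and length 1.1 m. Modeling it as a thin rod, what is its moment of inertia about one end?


I = (1/3) * m * L^2
= (1/3) * 11 * 1.1^2
= 0.333333 * 11 * 1.21
= 4.4367 kg*m^2


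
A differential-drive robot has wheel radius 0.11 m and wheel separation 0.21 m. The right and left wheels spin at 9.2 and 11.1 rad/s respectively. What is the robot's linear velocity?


vR = r*wR = 0.11*9.2 = 1.012 m/s
vL = r*wL = 0.11*11.1 = 1.221 m/s
v = (vR+vL)/2 = 1.1165 m/s
omega = (vR-vL)/L = -0.9952 rad/s
linear velocity = 1.1165 m/s


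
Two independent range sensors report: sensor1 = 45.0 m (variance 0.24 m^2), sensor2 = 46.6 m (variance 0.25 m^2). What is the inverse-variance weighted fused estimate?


w1 = (1/var1) / (1/var1 + 1/var2)
   = 4.1667 / (4.1667 + 4.0) = 0.5102
w2 = 1 - w1 = 0.4898
fused = w1*s1 + w2*s2 = 22.9592 + 22.8245
= 45.7837 m


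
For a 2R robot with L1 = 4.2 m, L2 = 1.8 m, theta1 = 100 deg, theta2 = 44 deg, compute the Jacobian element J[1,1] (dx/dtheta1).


J[1,1] = -L1*sin(t1) - L2*sin(t1+t2)
= -4.2*sin(100) - 1.8*sin(144)
= -5.1942


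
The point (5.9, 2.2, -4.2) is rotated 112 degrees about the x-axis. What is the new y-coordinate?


Rotation about x-axis: y' = y*cos(theta) - z*sin(theta)
= 2.2 * -0.3746 - -4.2 * 0.9272
= 3.07


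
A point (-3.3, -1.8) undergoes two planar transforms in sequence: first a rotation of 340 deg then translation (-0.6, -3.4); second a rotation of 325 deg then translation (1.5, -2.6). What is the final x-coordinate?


After transform 1:
x1 = cos(340)*-3.3 - sin(340)*-1.8 + -0.6 = -4.3166
y1 = sin(340)*-3.3 + cos(340)*-1.8 + -3.4 = -3.9628
After transform 2:
x2 = cos(325)*-4.3166 - sin(325)*-3.9628 + 1.5
= -4.3089


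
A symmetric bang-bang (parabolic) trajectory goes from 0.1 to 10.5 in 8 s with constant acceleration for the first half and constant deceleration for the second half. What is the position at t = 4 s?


Symmetric rest-to-rest: each phase covers (pf-p0)/2 in time T/2. 0.5*a*(T/2)^2 = (pf-p0)/2 => a = 4*(pf-p0)/T^2
a = 4*(10.5-0.1)/8^2 = 0.65
t = 4 is in the acceleration phase (t <= T/2).
p = p0 + 0.5*a*t^2 = 0.1 + 0.5*0.65*4^2
= 5.3


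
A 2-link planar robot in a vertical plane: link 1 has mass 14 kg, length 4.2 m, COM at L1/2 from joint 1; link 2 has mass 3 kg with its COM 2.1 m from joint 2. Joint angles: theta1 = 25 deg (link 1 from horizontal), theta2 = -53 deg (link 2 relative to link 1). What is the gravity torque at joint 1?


Horizontal distance from joint 1 to link-1 COM:
  x_c1 = (L1/2)*cos(t1) = 2.1 * 0.9063 = 1.9032 m
Horizontal distance from joint 1 to link-2 COM:
  x_c2 = L1*cos(t1) + Lc2*cos(t1+t2)
       = 4.2*0.9063 + 2.1*0.8829 = 5.6607 m
tau1 = m1*g*x_c1 + m2*g*x_c2
     = 14*9.81*1.9032 + 3*9.81*5.6607
     = 261.3919 + 166.5939
     = 427.9857 Nm


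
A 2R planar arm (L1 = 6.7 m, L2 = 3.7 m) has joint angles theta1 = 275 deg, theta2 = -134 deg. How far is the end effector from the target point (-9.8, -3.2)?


End effector via forward kinematics:
x = L1*cos(t1) + L2*cos(t1+t2) = -2.2915
y = L1*sin(t1) + L2*sin(t1+t2) = -4.346
Distance to target:
d = sqrt((-9.8 - -2.2915)^2 + (-3.2 - -4.346)^2)
= sqrt(56.3776 + 1.3134)
= 7.5955 m


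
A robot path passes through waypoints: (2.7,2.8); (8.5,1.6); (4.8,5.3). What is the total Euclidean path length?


Segment lengths:
  seg1 = sqrt((5.8)^2 + (-1.2)^2) = 5.9228
  seg2 = sqrt((-3.7)^2 + (3.7)^2) = 5.2326
Total = 11.1554


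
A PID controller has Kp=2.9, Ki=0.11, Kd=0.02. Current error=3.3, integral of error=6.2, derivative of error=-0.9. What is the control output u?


u = Kp*e + Ki*int(e) + Kd*de/dt
= 2.9*3.3 + 0.11*6.2 + 0.02*(-0.9)
= 9.57 + 0.682 + -0.018
= 10.234


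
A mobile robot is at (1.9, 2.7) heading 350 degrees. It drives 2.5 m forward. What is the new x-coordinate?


x_new = x0 + d*cos(theta)
= 1.9 + 2.5*cos(350)
= 1.9 + 2.462
= 4.362


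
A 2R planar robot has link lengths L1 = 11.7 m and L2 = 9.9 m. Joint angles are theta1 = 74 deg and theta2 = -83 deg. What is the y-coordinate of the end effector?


Convert angles to radians: theta1 = 1.2915, theta2 = -1.4486
y = L1*sin(theta1) + L2*sin(theta1+theta2)
y = 11.2468 + -1.5487
y = 9.6981


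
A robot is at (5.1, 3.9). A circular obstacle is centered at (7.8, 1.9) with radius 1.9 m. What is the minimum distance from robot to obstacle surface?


center_dist = sqrt((5.1-7.8)^2 + (3.9-1.9)^2)
= sqrt(7.29 + 4.0)
= 3.3601
min_dist = center_dist - radius = 3.3601 - 1.9 = 1.4601 m


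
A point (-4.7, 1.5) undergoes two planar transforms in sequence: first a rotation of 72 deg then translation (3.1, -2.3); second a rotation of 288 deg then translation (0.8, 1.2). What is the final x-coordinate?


After transform 1:
x1 = cos(72)*-4.7 - sin(72)*1.5 + 3.1 = 0.221
y1 = sin(72)*-4.7 + cos(72)*1.5 + -2.3 = -6.3064
After transform 2:
x2 = cos(288)*0.221 - sin(288)*-6.3064 + 0.8
= -5.1295


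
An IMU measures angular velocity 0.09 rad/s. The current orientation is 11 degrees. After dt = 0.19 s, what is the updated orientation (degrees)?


delta_theta = w * dt = 0.09 * 0.19 = 0.0171 rad
= 0.9798 deg
theta_new = 11 + 0.9798 = 11.9798 deg


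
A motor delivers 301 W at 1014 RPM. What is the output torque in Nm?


omega = 1014 * 2*pi/60 = 106.1858 rad/s
tau = P / omega = 301 / 106.1858
= 2.8347 Nm


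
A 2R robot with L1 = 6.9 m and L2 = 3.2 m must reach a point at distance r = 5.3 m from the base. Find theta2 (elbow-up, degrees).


cos(theta2) = (r^2 - L1^2 - L2^2) / (2*L1*L2)
cos(theta2) = (28.09 - 47.61 - 10.24) / 44.16
cos(theta2) = -0.673913
theta2 = 132.3698 degrees


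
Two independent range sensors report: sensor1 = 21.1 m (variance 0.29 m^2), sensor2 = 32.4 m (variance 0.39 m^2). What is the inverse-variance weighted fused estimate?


w1 = (1/var1) / (1/var1 + 1/var2)
   = 3.4483 / (3.4483 + 2.5641) = 0.5735
w2 = 1 - w1 = 0.4265
fused = w1*s1 + w2*s2 = 12.1015 + 13.8176
= 25.9191 m


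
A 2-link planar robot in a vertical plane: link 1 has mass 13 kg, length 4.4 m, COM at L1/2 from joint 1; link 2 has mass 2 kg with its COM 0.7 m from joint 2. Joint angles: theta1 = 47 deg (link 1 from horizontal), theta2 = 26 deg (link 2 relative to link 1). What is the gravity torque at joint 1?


Horizontal distance from joint 1 to link-1 COM:
  x_c1 = (L1/2)*cos(t1) = 2.2 * 0.682 = 1.5004 m
Horizontal distance from joint 1 to link-2 COM:
  x_c2 = L1*cos(t1) + Lc2*cos(t1+t2)
       = 4.4*0.682 + 0.7*0.2924 = 3.2055 m
tau1 = m1*g*x_c1 + m2*g*x_c2
     = 13*9.81*1.5004 + 2*9.81*3.2055
     = 191.3456 + 62.891
     = 254.2365 Nm


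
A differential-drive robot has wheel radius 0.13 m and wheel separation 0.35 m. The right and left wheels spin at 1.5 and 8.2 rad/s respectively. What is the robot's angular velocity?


vR = r*wR = 0.13*1.5 = 0.195 m/s
vL = r*wL = 0.13*8.2 = 1.066 m/s
v = (vR+vL)/2 = 0.6305 m/s
omega = (vR-vL)/L = -2.4886 rad/s
angular velocity = -2.4886 rad/s


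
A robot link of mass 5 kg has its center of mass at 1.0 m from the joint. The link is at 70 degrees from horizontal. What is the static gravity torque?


tau = m*g*L*cos(angle)
= 5 * 9.81 * 1.0 * cos(70 deg)
= 5 * 9.81 * 1.0 * 0.342
= 16.7761 Nm


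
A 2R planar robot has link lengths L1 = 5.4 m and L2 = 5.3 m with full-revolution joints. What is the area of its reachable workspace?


r_max = L1 + L2 = 10.7 m
r_min = |L1 - L2| = 0.1 m
Area = pi*(r_max^2 - r_min^2)
= pi*(114.49 - 0.01)
= pi * 114.48
= 359.6495 m^2


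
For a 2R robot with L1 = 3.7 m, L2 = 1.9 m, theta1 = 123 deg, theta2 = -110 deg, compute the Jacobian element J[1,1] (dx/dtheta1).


J[1,1] = -L1*sin(t1) - L2*sin(t1+t2)
= -3.7*sin(123) - 1.9*sin(13)
= -3.5305


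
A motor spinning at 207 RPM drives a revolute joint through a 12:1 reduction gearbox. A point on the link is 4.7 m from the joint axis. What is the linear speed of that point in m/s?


omega_motor = 207 * 2*pi/60 = 21.677 rad/s
omega_joint = omega_motor / 12 = 1.8064 rad/s
v = omega_joint * r = 1.8064 * 4.7
= 8.4902 m/s


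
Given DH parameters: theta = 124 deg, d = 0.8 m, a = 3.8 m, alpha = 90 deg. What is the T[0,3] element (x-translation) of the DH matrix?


T[0,3] = a * cos(theta)
= 3.8 * cos(124 deg)
= 3.8 * -0.5592
= -2.1249


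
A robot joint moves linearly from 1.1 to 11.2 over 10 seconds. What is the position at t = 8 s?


s = t/T = 8/10 = 0.8
p(t) = p0 + (pf-p0)*s
= 1.1 + (11.2 - 1.1) * 0.8
= 9.18


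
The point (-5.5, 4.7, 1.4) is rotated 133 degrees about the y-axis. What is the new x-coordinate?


Rotation about y-axis: x' = x*cos(theta) + z*sin(theta)
= -5.5 * -0.682 + 1.4 * 0.7314
= 4.7749


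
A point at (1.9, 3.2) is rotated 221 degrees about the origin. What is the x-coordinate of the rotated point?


x' = x*cos(theta) - y*sin(theta)
cos(221 deg) = -0.7547, sin(221 deg) = -0.6561
x' = 1.9 * -0.7547 - 3.2 * -0.6561
= -1.4339 - -2.0994
= 0.6654


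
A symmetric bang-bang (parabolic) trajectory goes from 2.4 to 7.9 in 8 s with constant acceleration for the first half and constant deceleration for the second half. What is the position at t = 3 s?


Symmetric rest-to-rest: each phase covers (pf-p0)/2 in time T/2. 0.5*a*(T/2)^2 = (pf-p0)/2 => a = 4*(pf-p0)/T^2
a = 4*(7.9-2.4)/8^2 = 0.3438
t = 3 is in the acceleration phase (t <= T/2).
p = p0 + 0.5*a*t^2 = 2.4 + 0.5*0.3438*3^2
= 3.9469


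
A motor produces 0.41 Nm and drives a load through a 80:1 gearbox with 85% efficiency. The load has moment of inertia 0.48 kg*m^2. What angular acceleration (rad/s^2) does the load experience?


tau_out = tau_motor * N * eta
= 0.41 * 80 * 0.85 = 27.88 Nm
alpha = tau_out / I = 27.88 / 0.48
= 58.0833 rad/s^2


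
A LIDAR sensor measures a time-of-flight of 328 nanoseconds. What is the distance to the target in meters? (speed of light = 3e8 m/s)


tof = 328 ns = 3.28e-07 s
dist = c * tof / 2
= 3e8 * 3.28e-07 / 2
= 49.2 m


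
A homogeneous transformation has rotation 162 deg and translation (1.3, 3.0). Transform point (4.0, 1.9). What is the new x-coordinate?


x' = cos(theta)*px - sin(theta)*py + tx
= -0.9511*4.0 - 0.309*1.9 + 1.3
= -3.0914


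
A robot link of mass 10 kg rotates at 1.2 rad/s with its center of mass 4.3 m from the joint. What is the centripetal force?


F = m * omega^2 * r
= 10 * 1.2^2 * 4.3
= 10 * 1.44 * 4.3
= 61.92 N


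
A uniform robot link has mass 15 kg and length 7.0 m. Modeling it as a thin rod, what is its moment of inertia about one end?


I = (1/3) * m * L^2
= (1/3) * 15 * 7.0^2
= 0.333333 * 15 * 49.0
= 245.0 kg*m^2


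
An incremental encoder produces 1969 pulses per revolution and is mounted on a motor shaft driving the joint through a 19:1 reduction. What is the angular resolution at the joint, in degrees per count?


counts per rev = 1969
effective counts at joint = 1969 * 19 = 37411
resolution = 360 / 37411
= 0.0096 deg/count


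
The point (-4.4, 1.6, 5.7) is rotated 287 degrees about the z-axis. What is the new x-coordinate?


Rotation about z-axis: x' = x*cos(theta) - y*sin(theta)
= -4.4 * 0.2924 - 1.6 * -0.9563
= 0.2437


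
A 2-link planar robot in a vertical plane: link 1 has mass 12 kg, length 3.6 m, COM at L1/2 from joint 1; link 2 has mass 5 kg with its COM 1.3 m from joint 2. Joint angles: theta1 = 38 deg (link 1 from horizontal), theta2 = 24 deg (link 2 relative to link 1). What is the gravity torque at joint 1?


Horizontal distance from joint 1 to link-1 COM:
  x_c1 = (L1/2)*cos(t1) = 1.8 * 0.788 = 1.4184 m
Horizontal distance from joint 1 to link-2 COM:
  x_c2 = L1*cos(t1) + Lc2*cos(t1+t2)
       = 3.6*0.788 + 1.3*0.4695 = 3.4472 m
tau1 = m1*g*x_c1 + m2*g*x_c2
     = 12*9.81*1.4184 + 5*9.81*3.4472
     = 166.9763 + 169.0828
     = 336.0591 Nm


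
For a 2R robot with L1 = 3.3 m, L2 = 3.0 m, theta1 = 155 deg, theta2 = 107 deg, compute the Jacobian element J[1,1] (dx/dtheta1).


J[1,1] = -L1*sin(t1) - L2*sin(t1+t2)
= -3.3*sin(155) - 3.0*sin(262)
= 1.5762


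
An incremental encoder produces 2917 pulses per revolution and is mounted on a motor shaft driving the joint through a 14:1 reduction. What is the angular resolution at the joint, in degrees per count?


counts per rev = 2917
effective counts at joint = 2917 * 14 = 40838
resolution = 360 / 40838
= 0.0088 deg/count


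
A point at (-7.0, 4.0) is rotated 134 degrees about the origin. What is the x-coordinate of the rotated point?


x' = x*cos(theta) - y*sin(theta)
cos(134 deg) = -0.6947, sin(134 deg) = 0.7193
x' = -7.0 * -0.6947 - 4.0 * 0.7193
= 4.8626 - 2.8774
= 1.9852


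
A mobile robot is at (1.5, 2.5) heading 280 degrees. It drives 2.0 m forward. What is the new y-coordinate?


y_new = y0 + d*sin(theta)
= 2.5 + 2.0*sin(280)
= 2.5 + -1.9696
= 0.5304


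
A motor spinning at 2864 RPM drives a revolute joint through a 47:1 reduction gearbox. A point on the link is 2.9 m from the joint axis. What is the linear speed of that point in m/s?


omega_motor = 2864 * 2*pi/60 = 299.9174 rad/s
omega_joint = omega_motor / 47 = 6.3812 rad/s
v = omega_joint * r = 6.3812 * 2.9
= 18.5055 m/s


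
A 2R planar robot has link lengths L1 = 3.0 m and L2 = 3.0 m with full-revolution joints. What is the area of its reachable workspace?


r_max = L1 + L2 = 6.0 m
r_min = |L1 - L2| = 0.0 m
Area = pi*(r_max^2 - r_min^2)
= pi*(36.0 - 0.0)
= pi * 36.0
= 113.0973 m^2


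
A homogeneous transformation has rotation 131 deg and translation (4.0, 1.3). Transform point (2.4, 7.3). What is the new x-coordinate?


x' = cos(theta)*px - sin(theta)*py + tx
= -0.6561*2.4 - 0.7547*7.3 + 4.0
= -3.0839


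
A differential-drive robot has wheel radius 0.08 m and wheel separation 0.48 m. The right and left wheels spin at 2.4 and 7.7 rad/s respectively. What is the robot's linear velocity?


vR = r*wR = 0.08*2.4 = 0.192 m/s
vL = r*wL = 0.08*7.7 = 0.616 m/s
v = (vR+vL)/2 = 0.404 m/s
omega = (vR-vL)/L = -0.8833 rad/s
linear velocity = 0.404 m/s


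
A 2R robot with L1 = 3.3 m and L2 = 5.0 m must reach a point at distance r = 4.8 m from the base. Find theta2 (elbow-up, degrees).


cos(theta2) = (r^2 - L1^2 - L2^2) / (2*L1*L2)
cos(theta2) = (23.04 - 10.89 - 25.0) / 33.0
cos(theta2) = -0.389394
theta2 = 112.9168 degrees


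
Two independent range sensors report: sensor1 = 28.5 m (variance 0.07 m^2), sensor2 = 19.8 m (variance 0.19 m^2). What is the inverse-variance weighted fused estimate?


w1 = (1/var1) / (1/var1 + 1/var2)
   = 14.2857 / (14.2857 + 5.2632) = 0.7308
w2 = 1 - w1 = 0.2692
fused = w1*s1 + w2*s2 = 20.8269 + 5.3308
= 26.1577 m


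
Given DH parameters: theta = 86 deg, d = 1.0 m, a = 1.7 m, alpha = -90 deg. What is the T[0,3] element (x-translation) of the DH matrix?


T[0,3] = a * cos(theta)
= 1.7 * cos(86 deg)
= 1.7 * 0.0698
= 0.1186


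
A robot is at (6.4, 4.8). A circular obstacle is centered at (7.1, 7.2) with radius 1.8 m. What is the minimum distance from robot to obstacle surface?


center_dist = sqrt((6.4-7.1)^2 + (4.8-7.2)^2)
= sqrt(0.49 + 5.76)
= 2.5
min_dist = center_dist - radius = 2.5 - 1.8 = 0.7 m


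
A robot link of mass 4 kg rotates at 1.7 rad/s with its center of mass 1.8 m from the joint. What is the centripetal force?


F = m * omega^2 * r
= 4 * 1.7^2 * 1.8
= 4 * 2.89 * 1.8
= 20.808 N


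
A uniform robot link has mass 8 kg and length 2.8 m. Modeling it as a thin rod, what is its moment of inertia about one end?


I = (1/3) * m * L^2
= (1/3) * 8 * 2.8^2
= 0.333333 * 8 * 7.84
= 20.9067 kg*m^2


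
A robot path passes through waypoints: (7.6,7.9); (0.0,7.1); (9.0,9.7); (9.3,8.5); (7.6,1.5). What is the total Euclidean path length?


Segment lengths:
  seg1 = sqrt((-7.6)^2 + (-0.8)^2) = 7.642
  seg2 = sqrt((9.0)^2 + (2.6)^2) = 9.368
  seg3 = sqrt((0.3)^2 + (-1.2)^2) = 1.2369
  seg4 = sqrt((-1.7)^2 + (-7.0)^2) = 7.2035
Total = 25.4504


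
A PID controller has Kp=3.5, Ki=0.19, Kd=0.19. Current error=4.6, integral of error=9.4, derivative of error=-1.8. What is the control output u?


u = Kp*e + Ki*int(e) + Kd*de/dt
= 3.5*4.6 + 0.19*9.4 + 0.19*(-1.8)
= 16.1 + 1.786 + -0.342
= 17.544


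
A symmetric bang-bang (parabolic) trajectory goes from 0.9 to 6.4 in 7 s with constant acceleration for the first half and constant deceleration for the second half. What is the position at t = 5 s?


Symmetric rest-to-rest: each phase covers (pf-p0)/2 in time T/2. 0.5*a*(T/2)^2 = (pf-p0)/2 => a = 4*(pf-p0)/T^2
a = 4*(6.4-0.9)/7^2 = 0.449
t = 5 is in the deceleration phase (t > T/2).
p = pf - 0.5*a*(T-t)^2 = 6.4 - 0.5*0.449*2^2
= 5.502


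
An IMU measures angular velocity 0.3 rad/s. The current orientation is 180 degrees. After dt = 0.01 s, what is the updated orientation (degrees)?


delta_theta = w * dt = 0.3 * 0.01 = 0.003 rad
= 0.1719 deg
theta_new = 180 + 0.1719 = 180.1719 deg


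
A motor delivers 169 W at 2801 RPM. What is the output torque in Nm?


omega = 2801 * 2*pi/60 = 293.32 rad/s
tau = P / omega = 169 / 293.32
= 0.5762 Nm


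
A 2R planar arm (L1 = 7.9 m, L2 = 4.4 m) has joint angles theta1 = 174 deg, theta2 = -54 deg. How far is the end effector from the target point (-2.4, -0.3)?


End effector via forward kinematics:
x = L1*cos(t1) + L2*cos(t1+t2) = -10.0567
y = L1*sin(t1) + L2*sin(t1+t2) = 4.6363
Distance to target:
d = sqrt((-2.4 - -10.0567)^2 + (-0.3 - 4.6363)^2)
= sqrt(58.6254 + 24.3669)
= 9.11 m


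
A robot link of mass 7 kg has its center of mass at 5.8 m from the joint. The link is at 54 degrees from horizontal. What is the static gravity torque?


tau = m*g*L*cos(angle)
= 7 * 9.81 * 5.8 * cos(54 deg)
= 7 * 9.81 * 5.8 * 0.5878
= 234.1066 Nm


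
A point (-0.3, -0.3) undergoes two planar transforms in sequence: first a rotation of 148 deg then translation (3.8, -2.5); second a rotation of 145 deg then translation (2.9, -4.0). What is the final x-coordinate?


After transform 1:
x1 = cos(148)*-0.3 - sin(148)*-0.3 + 3.8 = 4.2134
y1 = sin(148)*-0.3 + cos(148)*-0.3 + -2.5 = -2.4046
After transform 2:
x2 = cos(145)*4.2134 - sin(145)*-2.4046 + 2.9
= 0.8278


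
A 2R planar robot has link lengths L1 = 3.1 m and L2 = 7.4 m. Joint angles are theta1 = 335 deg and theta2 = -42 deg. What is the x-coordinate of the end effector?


Convert angles to radians: theta1 = 5.8469, theta2 = -0.733
x = L1*cos(theta1) + L2*cos(theta1+theta2)
x = 2.8096 + 2.8914
x = 5.701


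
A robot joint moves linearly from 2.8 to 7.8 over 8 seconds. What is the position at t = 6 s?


s = t/T = 6/8 = 0.75
p(t) = p0 + (pf-p0)*s
= 2.8 + (7.8 - 2.8) * 0.75
= 6.55


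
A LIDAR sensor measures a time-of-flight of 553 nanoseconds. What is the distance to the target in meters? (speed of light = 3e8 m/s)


tof = 553 ns = 5.53e-07 s
dist = c * tof / 2
= 3e8 * 5.53e-07 / 2
= 82.95 m


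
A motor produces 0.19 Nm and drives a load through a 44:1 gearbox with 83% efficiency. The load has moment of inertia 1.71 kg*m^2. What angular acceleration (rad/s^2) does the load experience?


tau_out = tau_motor * N * eta
= 0.19 * 44 * 0.83 = 6.9388 Nm
alpha = tau_out / I = 6.9388 / 1.71
= 4.0578 rad/s^2


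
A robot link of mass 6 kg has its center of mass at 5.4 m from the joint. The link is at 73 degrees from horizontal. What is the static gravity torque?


tau = m*g*L*cos(angle)
= 6 * 9.81 * 5.4 * cos(73 deg)
= 6 * 9.81 * 5.4 * 0.2924
= 92.9286 Nm


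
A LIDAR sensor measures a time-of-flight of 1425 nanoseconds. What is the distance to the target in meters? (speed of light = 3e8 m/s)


tof = 1425 ns = 1.425e-06 s
dist = c * tof / 2
= 3e8 * 1.425e-06 / 2
= 213.75 m


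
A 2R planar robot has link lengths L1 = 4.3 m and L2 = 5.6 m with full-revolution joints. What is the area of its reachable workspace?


r_max = L1 + L2 = 9.9 m
r_min = |L1 - L2| = 1.3 m
Area = pi*(r_max^2 - r_min^2)
= pi*(98.01 - 1.69)
= pi * 96.32
= 302.5982 m^2


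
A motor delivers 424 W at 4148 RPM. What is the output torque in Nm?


omega = 4148 * 2*pi/60 = 434.3775 rad/s
tau = P / omega = 424 / 434.3775
= 0.9761 Nm


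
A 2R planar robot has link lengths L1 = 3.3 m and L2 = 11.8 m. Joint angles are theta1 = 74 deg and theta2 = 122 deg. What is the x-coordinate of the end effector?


Convert angles to radians: theta1 = 1.2915, theta2 = 2.1293
x = L1*cos(theta1) + L2*cos(theta1+theta2)
x = 0.9096 + -11.3429
x = -10.4333


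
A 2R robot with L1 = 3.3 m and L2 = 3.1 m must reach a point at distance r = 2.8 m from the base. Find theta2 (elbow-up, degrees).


cos(theta2) = (r^2 - L1^2 - L2^2) / (2*L1*L2)
cos(theta2) = (7.84 - 10.89 - 9.61) / 20.46
cos(theta2) = -0.618768
theta2 = 128.2262 degrees


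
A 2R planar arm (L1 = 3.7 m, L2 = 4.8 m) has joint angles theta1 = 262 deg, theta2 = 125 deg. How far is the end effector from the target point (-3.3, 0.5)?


End effector via forward kinematics:
x = L1*cos(t1) + L2*cos(t1+t2) = 3.7619
y = L1*sin(t1) + L2*sin(t1+t2) = -1.4848
Distance to target:
d = sqrt((-3.3 - 3.7619)^2 + (0.5 - -1.4848)^2)
= sqrt(49.8703 + 3.9396)
= 7.3355 m


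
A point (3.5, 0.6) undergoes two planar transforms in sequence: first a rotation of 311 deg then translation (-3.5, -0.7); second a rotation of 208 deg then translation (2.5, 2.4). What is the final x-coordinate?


After transform 1:
x1 = cos(311)*3.5 - sin(311)*0.6 + -3.5 = -0.751
y1 = sin(311)*3.5 + cos(311)*0.6 + -0.7 = -2.9478
After transform 2:
x2 = cos(208)*-0.751 - sin(208)*-2.9478 + 2.5
= 1.7791


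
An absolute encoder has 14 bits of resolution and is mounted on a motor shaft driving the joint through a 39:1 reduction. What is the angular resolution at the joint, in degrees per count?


counts = 2^14 = 16384
effective counts at joint = 16384 * 39 = 638976
resolution = 360 / 638976
= 5.6340e-04 deg/count


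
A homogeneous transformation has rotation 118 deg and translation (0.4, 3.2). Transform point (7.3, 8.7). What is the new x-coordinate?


x' = cos(theta)*px - sin(theta)*py + tx
= -0.4695*7.3 - 0.8829*8.7 + 0.4
= -10.7088


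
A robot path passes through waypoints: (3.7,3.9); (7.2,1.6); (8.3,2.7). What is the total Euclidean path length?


Segment lengths:
  seg1 = sqrt((3.5)^2 + (-2.3)^2) = 4.1881
  seg2 = sqrt((1.1)^2 + (1.1)^2) = 1.5556
Total = 5.7437


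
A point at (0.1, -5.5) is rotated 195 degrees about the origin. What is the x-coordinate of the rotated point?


x' = x*cos(theta) - y*sin(theta)
cos(195 deg) = -0.9659, sin(195 deg) = -0.2588
x' = 0.1 * -0.9659 - -5.5 * -0.2588
= -0.0966 - 1.4235
= -1.5201


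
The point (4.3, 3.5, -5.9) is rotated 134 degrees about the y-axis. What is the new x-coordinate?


Rotation about y-axis: x' = x*cos(theta) + z*sin(theta)
= 4.3 * -0.6947 + -5.9 * 0.7193
= -7.2311


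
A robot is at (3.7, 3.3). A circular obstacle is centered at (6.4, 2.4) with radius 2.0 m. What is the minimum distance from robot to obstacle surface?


center_dist = sqrt((3.7-6.4)^2 + (3.3-2.4)^2)
= sqrt(7.29 + 0.81)
= 2.846
min_dist = center_dist - radius = 2.846 - 2.0 = 0.846 m


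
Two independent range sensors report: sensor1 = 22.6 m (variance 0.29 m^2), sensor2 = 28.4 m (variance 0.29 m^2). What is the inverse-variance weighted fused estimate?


w1 = (1/var1) / (1/var1 + 1/var2)
   = 3.4483 / (3.4483 + 3.4483) = 0.5
w2 = 1 - w1 = 0.5
fused = w1*s1 + w2*s2 = 11.3 + 14.2
= 25.5 m


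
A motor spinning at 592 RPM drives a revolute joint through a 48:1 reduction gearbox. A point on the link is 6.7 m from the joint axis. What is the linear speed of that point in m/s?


omega_motor = 592 * 2*pi/60 = 61.9941 rad/s
omega_joint = omega_motor / 48 = 1.2915 rad/s
v = omega_joint * r = 1.2915 * 6.7
= 8.6533 m/s


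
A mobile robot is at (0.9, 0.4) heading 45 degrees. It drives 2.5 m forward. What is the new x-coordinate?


x_new = x0 + d*cos(theta)
= 0.9 + 2.5*cos(45)
= 0.9 + 1.7678
= 2.6678


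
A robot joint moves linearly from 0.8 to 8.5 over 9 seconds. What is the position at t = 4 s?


s = t/T = 4/9 = 0.4444
p(t) = p0 + (pf-p0)*s
= 0.8 + (8.5 - 0.8) * 0.4444
= 4.2222


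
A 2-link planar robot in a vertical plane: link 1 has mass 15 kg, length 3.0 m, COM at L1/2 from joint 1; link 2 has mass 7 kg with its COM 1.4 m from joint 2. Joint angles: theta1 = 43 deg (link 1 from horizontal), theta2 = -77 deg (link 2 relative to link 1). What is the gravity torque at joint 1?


Horizontal distance from joint 1 to link-1 COM:
  x_c1 = (L1/2)*cos(t1) = 1.5 * 0.7314 = 1.097 m
Horizontal distance from joint 1 to link-2 COM:
  x_c2 = L1*cos(t1) + Lc2*cos(t1+t2)
       = 3.0*0.7314 + 1.4*0.829 = 3.3547 m
tau1 = m1*g*x_c1 + m2*g*x_c2
     = 15*9.81*1.097 + 7*9.81*3.3547
     = 161.428 + 230.3682
     = 391.7962 Nm


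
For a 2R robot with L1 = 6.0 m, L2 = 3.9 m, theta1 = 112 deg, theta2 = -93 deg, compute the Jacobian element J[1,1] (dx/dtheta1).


J[1,1] = -L1*sin(t1) - L2*sin(t1+t2)
= -6.0*sin(112) - 3.9*sin(19)
= -6.8328


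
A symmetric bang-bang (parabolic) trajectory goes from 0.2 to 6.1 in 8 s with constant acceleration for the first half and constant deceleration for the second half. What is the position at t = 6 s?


Symmetric rest-to-rest: each phase covers (pf-p0)/2 in time T/2. 0.5*a*(T/2)^2 = (pf-p0)/2 => a = 4*(pf-p0)/T^2
a = 4*(6.1-0.2)/8^2 = 0.3687
t = 6 is in the deceleration phase (t > T/2).
p = pf - 0.5*a*(T-t)^2 = 6.1 - 0.5*0.3687*2^2
= 5.3625


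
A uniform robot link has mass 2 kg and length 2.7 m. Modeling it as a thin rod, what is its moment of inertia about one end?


I = (1/3) * m * L^2
= (1/3) * 2 * 2.7^2
= 0.333333 * 2 * 7.29
= 4.86 kg*m^2


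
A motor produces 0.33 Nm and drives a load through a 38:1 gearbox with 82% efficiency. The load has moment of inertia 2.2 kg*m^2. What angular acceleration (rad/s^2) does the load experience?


tau_out = tau_motor * N * eta
= 0.33 * 38 * 0.82 = 10.2828 Nm
alpha = tau_out / I = 10.2828 / 2.2
= 4.674 rad/s^2


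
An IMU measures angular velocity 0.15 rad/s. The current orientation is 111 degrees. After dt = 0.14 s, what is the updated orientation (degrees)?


delta_theta = w * dt = 0.15 * 0.14 = 0.021 rad
= 1.2032 deg
theta_new = 111 + 1.2032 = 112.2032 deg


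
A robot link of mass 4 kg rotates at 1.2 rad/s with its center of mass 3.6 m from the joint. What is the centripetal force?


F = m * omega^2 * r
= 4 * 1.2^2 * 3.6
= 4 * 1.44 * 3.6
= 20.736 N


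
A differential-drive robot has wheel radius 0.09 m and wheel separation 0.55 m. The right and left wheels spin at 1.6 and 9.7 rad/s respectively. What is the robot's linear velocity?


vR = r*wR = 0.09*1.6 = 0.144 m/s
vL = r*wL = 0.09*9.7 = 0.873 m/s
v = (vR+vL)/2 = 0.5085 m/s
omega = (vR-vL)/L = -1.3255 rad/s
linear velocity = 0.5085 m/s


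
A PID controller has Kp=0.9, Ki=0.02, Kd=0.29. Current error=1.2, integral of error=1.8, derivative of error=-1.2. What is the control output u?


u = Kp*e + Ki*int(e) + Kd*de/dt
= 0.9*1.2 + 0.02*1.8 + 0.29*(-1.2)
= 1.08 + 0.036 + -0.348
= 0.768


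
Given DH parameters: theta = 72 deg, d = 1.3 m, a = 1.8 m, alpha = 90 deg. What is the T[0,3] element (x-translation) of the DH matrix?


T[0,3] = a * cos(theta)
= 1.8 * cos(72 deg)
= 1.8 * 0.309
= 0.5562


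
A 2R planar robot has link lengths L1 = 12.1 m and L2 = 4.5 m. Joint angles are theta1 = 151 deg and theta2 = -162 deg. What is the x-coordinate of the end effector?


Convert angles to radians: theta1 = 2.6354, theta2 = -2.8274
x = L1*cos(theta1) + L2*cos(theta1+theta2)
x = -10.5829 + 4.4173
x = -6.1656


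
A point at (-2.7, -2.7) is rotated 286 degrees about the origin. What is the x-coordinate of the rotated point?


x' = x*cos(theta) - y*sin(theta)
cos(286 deg) = 0.2756, sin(286 deg) = -0.9613
x' = -2.7 * 0.2756 - -2.7 * -0.9613
= -0.7442 - 2.5954
= -3.3396


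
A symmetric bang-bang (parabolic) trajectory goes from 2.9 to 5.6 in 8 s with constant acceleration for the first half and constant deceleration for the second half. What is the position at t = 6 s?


Symmetric rest-to-rest: each phase covers (pf-p0)/2 in time T/2. 0.5*a*(T/2)^2 = (pf-p0)/2 => a = 4*(pf-p0)/T^2
a = 4*(5.6-2.9)/8^2 = 0.1687
t = 6 is in the deceleration phase (t > T/2).
p = pf - 0.5*a*(T-t)^2 = 5.6 - 0.5*0.1687*2^2
= 5.2625


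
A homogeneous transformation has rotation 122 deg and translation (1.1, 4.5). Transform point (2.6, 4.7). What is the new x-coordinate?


x' = cos(theta)*px - sin(theta)*py + tx
= -0.5299*2.6 - 0.848*4.7 + 1.1
= -4.2636


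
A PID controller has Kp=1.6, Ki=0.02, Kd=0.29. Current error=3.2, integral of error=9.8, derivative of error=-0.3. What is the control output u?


u = Kp*e + Ki*int(e) + Kd*de/dt
= 1.6*3.2 + 0.02*9.8 + 0.29*(-0.3)
= 5.12 + 0.196 + -0.087
= 5.229


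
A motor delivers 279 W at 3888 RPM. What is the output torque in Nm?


omega = 3888 * 2*pi/60 = 407.1504 rad/s
tau = P / omega = 279 / 407.1504
= 0.6853 Nm


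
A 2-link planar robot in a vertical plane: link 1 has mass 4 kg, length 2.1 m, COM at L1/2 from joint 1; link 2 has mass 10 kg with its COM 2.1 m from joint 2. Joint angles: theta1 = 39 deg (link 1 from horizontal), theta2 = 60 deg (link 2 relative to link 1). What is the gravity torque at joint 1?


Horizontal distance from joint 1 to link-1 COM:
  x_c1 = (L1/2)*cos(t1) = 1.05 * 0.7771 = 0.816 m
Horizontal distance from joint 1 to link-2 COM:
  x_c2 = L1*cos(t1) + Lc2*cos(t1+t2)
       = 2.1*0.7771 + 2.1*-0.1564 = 1.3035 m
tau1 = m1*g*x_c1 + m2*g*x_c2
     = 4*9.81*0.816 + 10*9.81*1.3035
     = 32.02 + 127.8728
     = 159.8927 Nm


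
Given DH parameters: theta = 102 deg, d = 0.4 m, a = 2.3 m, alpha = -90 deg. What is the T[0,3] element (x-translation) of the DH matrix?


T[0,3] = a * cos(theta)
= 2.3 * cos(102 deg)
= 2.3 * -0.2079
= -0.4782


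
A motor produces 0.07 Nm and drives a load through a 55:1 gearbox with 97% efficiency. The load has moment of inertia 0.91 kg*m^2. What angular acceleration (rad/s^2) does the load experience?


tau_out = tau_motor * N * eta
= 0.07 * 55 * 0.97 = 3.7345 Nm
alpha = tau_out / I = 3.7345 / 0.91
= 4.1038 rad/s^2


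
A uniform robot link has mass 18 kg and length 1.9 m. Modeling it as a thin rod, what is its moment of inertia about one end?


I = (1/3) * m * L^2
= (1/3) * 18 * 1.9^2
= 0.333333 * 18 * 3.61
= 21.66 kg*m^2


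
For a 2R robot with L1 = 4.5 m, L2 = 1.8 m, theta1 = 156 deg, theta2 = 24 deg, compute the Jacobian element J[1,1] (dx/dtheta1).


J[1,1] = -L1*sin(t1) - L2*sin(t1+t2)
= -4.5*sin(156) - 1.8*sin(180)
= -1.8303


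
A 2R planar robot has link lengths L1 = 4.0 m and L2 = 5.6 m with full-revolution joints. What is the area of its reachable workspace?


r_max = L1 + L2 = 9.6 m
r_min = |L1 - L2| = 1.6 m
Area = pi*(r_max^2 - r_min^2)
= pi*(92.16 - 2.56)
= pi * 89.6
= 281.4867 m^2


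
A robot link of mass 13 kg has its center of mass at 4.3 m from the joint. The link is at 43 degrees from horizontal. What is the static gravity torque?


tau = m*g*L*cos(angle)
= 13 * 9.81 * 4.3 * cos(43 deg)
= 13 * 9.81 * 4.3 * 0.7314
= 401.059 Nm


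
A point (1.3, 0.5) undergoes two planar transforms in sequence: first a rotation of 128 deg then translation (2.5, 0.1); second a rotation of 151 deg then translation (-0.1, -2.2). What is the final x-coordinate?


After transform 1:
x1 = cos(128)*1.3 - sin(128)*0.5 + 2.5 = 1.3056
y1 = sin(128)*1.3 + cos(128)*0.5 + 0.1 = 0.8166
After transform 2:
x2 = cos(151)*1.3056 - sin(151)*0.8166 + -0.1
= -1.6378


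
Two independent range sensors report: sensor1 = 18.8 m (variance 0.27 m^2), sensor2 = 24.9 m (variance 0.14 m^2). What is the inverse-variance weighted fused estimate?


w1 = (1/var1) / (1/var1 + 1/var2)
   = 3.7037 / (3.7037 + 7.1429) = 0.3415
w2 = 1 - w1 = 0.6585
fused = w1*s1 + w2*s2 = 6.4195 + 16.3976
= 22.8171 m


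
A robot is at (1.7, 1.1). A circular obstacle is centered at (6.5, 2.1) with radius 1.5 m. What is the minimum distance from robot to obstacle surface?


center_dist = sqrt((1.7-6.5)^2 + (1.1-2.1)^2)
= sqrt(23.04 + 1.0)
= 4.9031
min_dist = center_dist - radius = 4.9031 - 1.5 = 3.4031 m


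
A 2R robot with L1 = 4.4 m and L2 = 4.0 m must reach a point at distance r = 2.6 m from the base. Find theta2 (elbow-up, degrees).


cos(theta2) = (r^2 - L1^2 - L2^2) / (2*L1*L2)
cos(theta2) = (6.76 - 19.36 - 16.0) / 35.2
cos(theta2) = -0.8125
theta2 = 144.3409 degrees


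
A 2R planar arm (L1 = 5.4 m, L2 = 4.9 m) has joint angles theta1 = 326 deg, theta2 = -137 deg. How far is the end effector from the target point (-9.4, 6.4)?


End effector via forward kinematics:
x = L1*cos(t1) + L2*cos(t1+t2) = -0.3629
y = L1*sin(t1) + L2*sin(t1+t2) = -3.7862
Distance to target:
d = sqrt((-9.4 - -0.3629)^2 + (6.4 - -3.7862)^2)
= sqrt(81.6697 + 103.7581)
= 13.6172 m


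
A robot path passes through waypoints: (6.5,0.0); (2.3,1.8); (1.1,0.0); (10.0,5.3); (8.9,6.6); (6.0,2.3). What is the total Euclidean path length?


Segment lengths:
  seg1 = sqrt((-4.2)^2 + (1.8)^2) = 4.5695
  seg2 = sqrt((-1.2)^2 + (-1.8)^2) = 2.1633
  seg3 = sqrt((8.9)^2 + (5.3)^2) = 10.3586
  seg4 = sqrt((-1.1)^2 + (1.3)^2) = 1.7029
  seg5 = sqrt((-2.9)^2 + (-4.3)^2) = 5.1865
Total = 23.9808


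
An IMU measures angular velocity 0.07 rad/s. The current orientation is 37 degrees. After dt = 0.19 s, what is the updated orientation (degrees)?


delta_theta = w * dt = 0.07 * 0.19 = 0.0133 rad
= 0.762 deg
theta_new = 37 + 0.762 = 37.762 deg


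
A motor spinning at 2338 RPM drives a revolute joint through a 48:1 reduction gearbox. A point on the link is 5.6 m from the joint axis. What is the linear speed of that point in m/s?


omega_motor = 2338 * 2*pi/60 = 244.8348 rad/s
omega_joint = omega_motor / 48 = 5.1007 rad/s
v = omega_joint * r = 5.1007 * 5.6
= 28.5641 m/s


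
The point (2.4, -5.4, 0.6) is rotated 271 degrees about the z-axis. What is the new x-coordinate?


Rotation about z-axis: x' = x*cos(theta) - y*sin(theta)
= 2.4 * 0.0175 - -5.4 * -0.9998
= -5.3573


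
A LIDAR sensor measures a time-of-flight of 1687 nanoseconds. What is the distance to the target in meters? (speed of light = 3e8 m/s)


tof = 1687 ns = 1.687e-06 s
dist = c * tof / 2
= 3e8 * 1.687e-06 / 2
= 253.05 m


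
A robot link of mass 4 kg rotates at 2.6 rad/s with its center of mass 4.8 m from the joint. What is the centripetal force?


F = m * omega^2 * r
= 4 * 2.6^2 * 4.8
= 4 * 6.76 * 4.8
= 129.792 N


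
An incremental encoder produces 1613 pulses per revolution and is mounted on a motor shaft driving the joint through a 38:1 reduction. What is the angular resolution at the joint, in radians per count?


counts per rev = 1613
effective counts at joint = 1613 * 38 = 61294
resolution = 2*pi / 61294
= 1.0251e-04 rad/count


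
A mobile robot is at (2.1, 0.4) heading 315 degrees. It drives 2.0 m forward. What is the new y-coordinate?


y_new = y0 + d*sin(theta)
= 0.4 + 2.0*sin(315)
= 0.4 + -1.4142
= -1.0142


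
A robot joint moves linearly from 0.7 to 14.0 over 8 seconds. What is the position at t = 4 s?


s = t/T = 4/8 = 0.5
p(t) = p0 + (pf-p0)*s
= 0.7 + (14.0 - 0.7) * 0.5
= 7.35


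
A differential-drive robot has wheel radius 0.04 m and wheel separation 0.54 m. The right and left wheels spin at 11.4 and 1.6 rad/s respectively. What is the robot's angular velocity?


vR = r*wR = 0.04*11.4 = 0.456 m/s
vL = r*wL = 0.04*1.6 = 0.064 m/s
v = (vR+vL)/2 = 0.26 m/s
omega = (vR-vL)/L = 0.7259 rad/s
angular velocity = 0.7259 rad/s


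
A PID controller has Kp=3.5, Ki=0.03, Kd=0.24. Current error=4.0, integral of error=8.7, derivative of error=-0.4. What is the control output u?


u = Kp*e + Ki*int(e) + Kd*de/dt
= 3.5*4.0 + 0.03*8.7 + 0.24*(-0.4)
= 14.0 + 0.261 + -0.096
= 14.165


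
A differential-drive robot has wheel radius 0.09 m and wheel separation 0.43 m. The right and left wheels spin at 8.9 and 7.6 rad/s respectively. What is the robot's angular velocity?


vR = r*wR = 0.09*8.9 = 0.801 m/s
vL = r*wL = 0.09*7.6 = 0.684 m/s
v = (vR+vL)/2 = 0.7425 m/s
omega = (vR-vL)/L = 0.2721 rad/s
angular velocity = 0.2721 rad/s


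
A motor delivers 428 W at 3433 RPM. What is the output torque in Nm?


omega = 3433 * 2*pi/60 = 359.5029 rad/s
tau = P / omega = 428 / 359.5029
= 1.1905 Nm


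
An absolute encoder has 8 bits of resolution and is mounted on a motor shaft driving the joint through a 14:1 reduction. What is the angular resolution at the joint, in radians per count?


counts = 2^8 = 256
effective counts at joint = 256 * 14 = 3584
resolution = 2*pi / 3584
= 0.0018 rad/count


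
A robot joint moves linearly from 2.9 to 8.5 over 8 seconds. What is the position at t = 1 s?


s = t/T = 1/8 = 0.125
p(t) = p0 + (pf-p0)*s
= 2.9 + (8.5 - 2.9) * 0.125
= 3.6


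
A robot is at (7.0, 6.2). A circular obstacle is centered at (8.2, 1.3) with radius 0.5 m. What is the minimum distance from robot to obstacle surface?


center_dist = sqrt((7.0-8.2)^2 + (6.2-1.3)^2)
= sqrt(1.44 + 24.01)
= 5.0448
min_dist = center_dist - radius = 5.0448 - 0.5 = 4.5448 m


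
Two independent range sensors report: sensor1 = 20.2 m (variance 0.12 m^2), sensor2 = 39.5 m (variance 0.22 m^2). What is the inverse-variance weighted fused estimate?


w1 = (1/var1) / (1/var1 + 1/var2)
   = 8.3333 / (8.3333 + 4.5455) = 0.6471
w2 = 1 - w1 = 0.3529
fused = w1*s1 + w2*s2 = 13.0706 + 13.9412
= 27.0118 m


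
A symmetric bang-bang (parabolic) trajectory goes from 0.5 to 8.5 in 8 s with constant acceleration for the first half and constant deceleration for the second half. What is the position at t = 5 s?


Symmetric rest-to-rest: each phase covers (pf-p0)/2 in time T/2. 0.5*a*(T/2)^2 = (pf-p0)/2 => a = 4*(pf-p0)/T^2
a = 4*(8.5-0.5)/8^2 = 0.5
t = 5 is in the deceleration phase (t > T/2).
p = pf - 0.5*a*(T-t)^2 = 8.5 - 0.5*0.5*3^2
= 6.25


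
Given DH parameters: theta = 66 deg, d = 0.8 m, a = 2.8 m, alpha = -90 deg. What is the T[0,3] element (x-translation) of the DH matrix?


T[0,3] = a * cos(theta)
= 2.8 * cos(66 deg)
= 2.8 * 0.4067
= 1.1389


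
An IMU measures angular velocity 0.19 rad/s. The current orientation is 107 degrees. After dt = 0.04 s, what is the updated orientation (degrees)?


delta_theta = w * dt = 0.19 * 0.04 = 0.0076 rad
= 0.4354 deg
theta_new = 107 + 0.4354 = 107.4354 deg
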